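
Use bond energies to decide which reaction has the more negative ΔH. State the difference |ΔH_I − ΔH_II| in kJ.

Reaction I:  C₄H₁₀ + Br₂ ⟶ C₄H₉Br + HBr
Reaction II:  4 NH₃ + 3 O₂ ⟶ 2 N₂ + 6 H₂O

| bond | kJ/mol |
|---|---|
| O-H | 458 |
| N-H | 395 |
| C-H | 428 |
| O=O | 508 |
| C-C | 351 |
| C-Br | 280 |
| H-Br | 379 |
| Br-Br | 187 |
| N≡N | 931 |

Reaction II, by 1050 kJ

Reaction I:
  Bonds broken (reactants):
    Br-Br: 1 × 187 = 187
    C-C: 3 × 351 = 1053
    C-H: 10 × 428 = 4280
    Σ(broken) = 5520 kJ
  Bonds formed (products):
    C-Br: 1 × 280 = 280
    C-C: 3 × 351 = 1053
    C-H: 9 × 428 = 3852
    H-Br: 1 × 379 = 379
    Σ(formed) = 5564 kJ
  ΔH_I = 5520 − 5564 = −44 kJ
Reaction II:
  Bonds broken (reactants):
    N-H: 12 × 395 = 4740
    O=O: 3 × 508 = 1524
    Σ(broken) = 6264 kJ
  Bonds formed (products):
    N≡N: 2 × 931 = 1862
    O-H: 12 × 458 = 5496
    Σ(formed) = 7358 kJ
  ΔH_II = 6264 − 7358 = −1094 kJ
ΔH_I − ΔH_II = +1050 kJ, so reaction II has the more negative ΔH; |ΔH_I − ΔH_II| = 1050 kJ.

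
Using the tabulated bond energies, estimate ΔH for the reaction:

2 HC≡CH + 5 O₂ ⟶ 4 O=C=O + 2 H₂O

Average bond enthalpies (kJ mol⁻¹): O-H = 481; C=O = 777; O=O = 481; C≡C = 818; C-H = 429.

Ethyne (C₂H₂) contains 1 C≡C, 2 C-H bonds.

Bonds broken (reactants):
  C≡C: 2 × 818 = 1636
  C-H: 4 × 429 = 1716
  O=O: 5 × 481 = 2405
  Σ(broken) = 5757 kJ
Bonds formed (products):
  C=O: 8 × 777 = 6216
  O-H: 4 × 481 = 1924
  Σ(formed) = 8140 kJ
ΔH = Σ(broken) − Σ(formed) = 5757 − 8140 = −2383 kJ

ΔH ≈ −2383 kJ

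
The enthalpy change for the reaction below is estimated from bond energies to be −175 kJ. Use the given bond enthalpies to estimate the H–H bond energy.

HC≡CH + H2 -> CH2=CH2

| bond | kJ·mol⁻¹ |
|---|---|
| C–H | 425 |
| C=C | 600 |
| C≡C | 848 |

D(H–H) ≈ 427 kJ/mol

Let D be the H–H bond energy.
Σ(broken) = 1×848 + 2×425 + 1×D = 1698 + D
Σ(formed) = 4×425 + 1×600 = 2300
ΔH = Σ(broken) − Σ(formed) = (1698 + D) − (2300) = −602 + D
Setting this equal to −175 kJ gives D = 427 kJ/mol.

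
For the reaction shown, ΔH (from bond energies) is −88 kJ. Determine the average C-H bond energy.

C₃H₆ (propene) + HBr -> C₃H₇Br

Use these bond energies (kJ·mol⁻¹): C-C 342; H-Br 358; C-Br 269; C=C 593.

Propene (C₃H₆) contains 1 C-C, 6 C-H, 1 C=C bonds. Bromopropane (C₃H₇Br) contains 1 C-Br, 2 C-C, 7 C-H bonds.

Let D be the C-H bond energy.
Σ(broken) = 1×342 + 6×D + 1×593 + 1×358 = 1293 + 6D
Σ(formed) = 1×269 + 2×342 + 7×D = 953 + 7D
ΔH = Σ(broken) − Σ(formed) = (1293 + 6D) − (953 + 7D) = +340 − D
Setting this equal to −88 kJ gives D = 428 kJ/mol.

D(C-H) ≈ 428 kJ/mol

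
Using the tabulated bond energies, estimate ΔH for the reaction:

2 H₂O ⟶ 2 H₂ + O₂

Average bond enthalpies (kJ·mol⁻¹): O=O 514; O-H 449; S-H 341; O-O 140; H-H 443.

Bonds broken (reactants):
  O-H: 4 × 449 = 1796
  Σ(broken) = 1796 kJ
Bonds formed (products):
  H-H: 2 × 443 = 886
  O=O: 1 × 514 = 514
  Σ(formed) = 1400 kJ
ΔH = Σ(broken) − Σ(formed) = 1796 − 1400 = +396 kJ

ΔH ≈ +396 kJ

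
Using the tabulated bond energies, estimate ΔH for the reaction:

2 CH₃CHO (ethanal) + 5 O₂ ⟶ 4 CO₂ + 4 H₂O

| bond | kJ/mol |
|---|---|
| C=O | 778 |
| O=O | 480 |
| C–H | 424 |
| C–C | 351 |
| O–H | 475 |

Bonds broken (reactants):
  C–C: 2 × 351 = 702
  C–H: 8 × 424 = 3392
  C=O: 2 × 778 = 1556
  O=O: 5 × 480 = 2400
  Σ(broken) = 8050 kJ
Bonds formed (products):
  C=O: 8 × 778 = 6224
  O–H: 8 × 475 = 3800
  Σ(formed) = 10024 kJ
ΔH = Σ(broken) − Σ(formed) = 8050 − 10024 = −1974 kJ

ΔH ≈ −1974 kJ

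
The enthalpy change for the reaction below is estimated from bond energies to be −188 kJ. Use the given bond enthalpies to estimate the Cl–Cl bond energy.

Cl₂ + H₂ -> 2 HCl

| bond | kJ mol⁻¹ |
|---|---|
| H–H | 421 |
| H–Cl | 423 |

D(Cl–Cl) ≈ 237 kJ/mol

Let D be the Cl–Cl bond energy.
Σ(broken) = 1×D + 1×421 = 421 + D
Σ(formed) = 2×423 = 846
ΔH = Σ(broken) − Σ(formed) = (421 + D) − (846) = −425 + D
Setting this equal to −188 kJ gives D = 237 kJ/mol.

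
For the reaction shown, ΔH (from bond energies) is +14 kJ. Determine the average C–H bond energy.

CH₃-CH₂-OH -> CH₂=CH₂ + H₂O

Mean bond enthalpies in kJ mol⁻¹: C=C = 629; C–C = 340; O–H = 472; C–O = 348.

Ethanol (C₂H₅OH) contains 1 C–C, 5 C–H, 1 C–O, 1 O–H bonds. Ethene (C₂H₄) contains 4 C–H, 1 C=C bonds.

D(C–H) ≈ 427 kJ/mol

Let D be the C–H bond energy.
Σ(broken) = 1×340 + 5×D + 1×348 + 1×472 = 1160 + 5D
Σ(formed) = 4×D + 1×629 + 2×472 = 1573 + 4D
ΔH = Σ(broken) − Σ(formed) = (1160 + 5D) − (1573 + 4D) = −413 + D
Setting this equal to +14 kJ gives D = 427 kJ/mol.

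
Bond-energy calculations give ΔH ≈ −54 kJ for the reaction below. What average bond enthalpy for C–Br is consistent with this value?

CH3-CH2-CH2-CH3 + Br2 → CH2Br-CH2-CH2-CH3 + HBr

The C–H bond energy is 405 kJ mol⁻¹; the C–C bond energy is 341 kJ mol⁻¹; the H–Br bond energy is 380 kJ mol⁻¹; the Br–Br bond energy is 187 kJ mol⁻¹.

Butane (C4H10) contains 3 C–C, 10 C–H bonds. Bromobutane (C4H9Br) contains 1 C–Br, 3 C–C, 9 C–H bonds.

Let D be the C–Br bond energy.
Σ(broken) = 1×187 + 3×341 + 10×405 = 5260
Σ(formed) = 1×D + 3×341 + 9×405 + 1×380 = 5048 + D
ΔH = Σ(broken) − Σ(formed) = (5260) − (5048 + D) = +212 − D
Setting this equal to −54 kJ gives D = 266 kJ/mol.

D(C–Br) ≈ 266 kJ/mol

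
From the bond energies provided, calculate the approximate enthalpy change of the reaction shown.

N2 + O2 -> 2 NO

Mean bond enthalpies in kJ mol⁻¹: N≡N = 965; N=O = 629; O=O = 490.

ΔH ≈ +197 kJ

Bonds broken (reactants):
  N≡N: 1 × 965 = 965
  O=O: 1 × 490 = 490
  Σ(broken) = 1455 kJ
Bonds formed (products):
  N=O: 2 × 629 = 1258
  Σ(formed) = 1258 kJ
ΔH = Σ(broken) − Σ(formed) = 1455 − 1258 = +197 kJ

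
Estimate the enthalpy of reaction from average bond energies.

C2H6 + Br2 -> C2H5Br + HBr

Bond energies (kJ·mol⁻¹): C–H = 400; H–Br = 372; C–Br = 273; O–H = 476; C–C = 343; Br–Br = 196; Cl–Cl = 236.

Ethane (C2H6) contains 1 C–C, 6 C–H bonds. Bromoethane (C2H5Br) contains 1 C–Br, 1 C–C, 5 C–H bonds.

Bonds broken (reactants):
  Br–Br: 1 × 196 = 196
  C–C: 1 × 343 = 343
  C–H: 6 × 400 = 2400
  Σ(broken) = 2939 kJ
Bonds formed (products):
  C–Br: 1 × 273 = 273
  C–C: 1 × 343 = 343
  C–H: 5 × 400 = 2000
  H–Br: 1 × 372 = 372
  Σ(formed) = 2988 kJ
ΔH = Σ(broken) − Σ(formed) = 2939 − 2988 = −49 kJ

ΔH ≈ −49 kJ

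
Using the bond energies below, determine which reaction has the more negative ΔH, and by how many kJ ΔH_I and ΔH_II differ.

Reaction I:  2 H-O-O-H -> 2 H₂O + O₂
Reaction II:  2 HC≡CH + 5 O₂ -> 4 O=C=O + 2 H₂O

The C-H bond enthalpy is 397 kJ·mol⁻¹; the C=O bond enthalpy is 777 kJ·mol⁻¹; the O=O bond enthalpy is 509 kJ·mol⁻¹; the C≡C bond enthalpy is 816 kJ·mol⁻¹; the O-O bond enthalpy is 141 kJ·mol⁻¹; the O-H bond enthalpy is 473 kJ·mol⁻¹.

Reaction II, by 2116 kJ

Reaction I:
  Bonds broken (reactants):
    O-H: 4 × 473 = 1892
    O-O: 2 × 141 = 282
    Σ(broken) = 2174 kJ
  Bonds formed (products):
    O-H: 4 × 473 = 1892
    O=O: 1 × 509 = 509
    Σ(formed) = 2401 kJ
  ΔH_I = 2174 − 2401 = −227 kJ
Reaction II:
  Bonds broken (reactants):
    C≡C: 2 × 816 = 1632
    C-H: 4 × 397 = 1588
    O=O: 5 × 509 = 2545
    Σ(broken) = 5765 kJ
  Bonds formed (products):
    C=O: 8 × 777 = 6216
    O-H: 4 × 473 = 1892
    Σ(formed) = 8108 kJ
  ΔH_II = 5765 − 8108 = −2343 kJ
ΔH_I − ΔH_II = +2116 kJ, so reaction II has the more negative ΔH; |ΔH_I − ΔH_II| = 2116 kJ.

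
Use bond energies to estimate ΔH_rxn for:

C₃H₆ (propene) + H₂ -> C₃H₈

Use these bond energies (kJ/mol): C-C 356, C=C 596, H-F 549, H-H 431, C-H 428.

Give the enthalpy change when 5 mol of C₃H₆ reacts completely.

ΔH = −925 kJ

Bonds broken (reactants):
  C-C: 1 × 356 = 356
  C-H: 6 × 428 = 2568
  C=C: 1 × 596 = 596
  H-H: 1 × 431 = 431
  Σ(broken) = 3951 kJ
Bonds formed (products):
  C-C: 2 × 356 = 712
  C-H: 8 × 428 = 3424
  Σ(formed) = 4136 kJ
ΔH = Σ(broken) − Σ(formed) = 3951 − 4136 = −185 kJ
For 5× the reaction as written: 5 × (−185) = −925 kJ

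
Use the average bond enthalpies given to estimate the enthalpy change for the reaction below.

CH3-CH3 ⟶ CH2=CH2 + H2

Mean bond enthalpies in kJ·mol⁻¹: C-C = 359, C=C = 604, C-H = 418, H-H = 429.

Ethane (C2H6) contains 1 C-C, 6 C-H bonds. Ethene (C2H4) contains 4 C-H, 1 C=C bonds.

ΔH ≈ +162 kJ

Bonds broken (reactants):
  C-C: 1 × 359 = 359
  C-H: 6 × 418 = 2508
  Σ(broken) = 2867 kJ
Bonds formed (products):
  C-H: 4 × 418 = 1672
  C=C: 1 × 604 = 604
  H-H: 1 × 429 = 429
  Σ(formed) = 2705 kJ
ΔH = Σ(broken) − Σ(formed) = 2867 − 2705 = +162 kJ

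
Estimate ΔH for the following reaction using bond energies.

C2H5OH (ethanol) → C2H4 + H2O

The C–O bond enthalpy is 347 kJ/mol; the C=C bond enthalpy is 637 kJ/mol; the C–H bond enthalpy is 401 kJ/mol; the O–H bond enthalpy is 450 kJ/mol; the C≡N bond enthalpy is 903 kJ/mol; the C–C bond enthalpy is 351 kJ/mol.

Bonds broken (reactants):
  C–C: 1 × 351 = 351
  C–H: 5 × 401 = 2005
  C–O: 1 × 347 = 347
  O–H: 1 × 450 = 450
  Σ(broken) = 3153 kJ
Bonds formed (products):
  C–H: 4 × 401 = 1604
  C=C: 1 × 637 = 637
  O–H: 2 × 450 = 900
  Σ(formed) = 3141 kJ
ΔH = Σ(broken) − Σ(formed) = 3153 − 3141 = +12 kJ

ΔH ≈ +12 kJ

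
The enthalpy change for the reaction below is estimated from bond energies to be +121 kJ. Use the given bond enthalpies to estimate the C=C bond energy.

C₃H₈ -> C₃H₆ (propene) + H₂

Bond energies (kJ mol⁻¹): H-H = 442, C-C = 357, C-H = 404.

D(C=C) ≈ 602 kJ/mol

Let D be the C=C bond energy.
Σ(broken) = 2×357 + 8×404 = 3946
Σ(formed) = 1×357 + 6×404 + 1×D + 1×442 = 3223 + D
ΔH = Σ(broken) − Σ(formed) = (3946) − (3223 + D) = +723 − D
Setting this equal to +121 kJ gives D = 602 kJ/mol.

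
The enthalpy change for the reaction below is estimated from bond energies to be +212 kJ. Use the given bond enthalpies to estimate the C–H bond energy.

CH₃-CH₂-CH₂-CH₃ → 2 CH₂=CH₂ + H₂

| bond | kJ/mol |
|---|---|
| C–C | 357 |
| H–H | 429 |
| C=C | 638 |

Let D be the C–H bond energy.
Σ(broken) = 3×357 + 10×D = 1071 + 10D
Σ(formed) = 8×D + 2×638 + 1×429 = 1705 + 8D
ΔH = Σ(broken) − Σ(formed) = (1071 + 10D) − (1705 + 8D) = −634 + 2D
Setting this equal to +212 kJ gives 2D = 846, so D = 423 kJ/mol.

D(C–H) ≈ 423 kJ/mol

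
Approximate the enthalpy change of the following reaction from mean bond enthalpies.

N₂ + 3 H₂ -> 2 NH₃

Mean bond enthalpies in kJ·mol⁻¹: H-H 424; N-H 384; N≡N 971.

ΔH ≈ −61 kJ

Bonds broken (reactants):
  H-H: 3 × 424 = 1272
  N≡N: 1 × 971 = 971
  Σ(broken) = 2243 kJ
Bonds formed (products):
  N-H: 6 × 384 = 2304
  Σ(formed) = 2304 kJ
ΔH = Σ(broken) − Σ(formed) = 2243 − 2304 = −61 kJ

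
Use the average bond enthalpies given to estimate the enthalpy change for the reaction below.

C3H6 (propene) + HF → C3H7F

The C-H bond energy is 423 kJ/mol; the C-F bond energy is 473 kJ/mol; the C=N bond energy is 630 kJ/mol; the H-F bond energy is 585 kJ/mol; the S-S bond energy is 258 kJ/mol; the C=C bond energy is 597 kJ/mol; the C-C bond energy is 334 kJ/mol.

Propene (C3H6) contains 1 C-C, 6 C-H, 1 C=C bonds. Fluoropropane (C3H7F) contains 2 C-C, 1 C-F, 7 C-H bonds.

Bonds broken (reactants):
  C-C: 1 × 334 = 334
  C-H: 6 × 423 = 2538
  C=C: 1 × 597 = 597
  H-F: 1 × 585 = 585
  Σ(broken) = 4054 kJ
Bonds formed (products):
  C-C: 2 × 334 = 668
  C-F: 1 × 473 = 473
  C-H: 7 × 423 = 2961
  Σ(formed) = 4102 kJ
ΔH = Σ(broken) − Σ(formed) = 4054 − 4102 = −48 kJ

ΔH ≈ −48 kJ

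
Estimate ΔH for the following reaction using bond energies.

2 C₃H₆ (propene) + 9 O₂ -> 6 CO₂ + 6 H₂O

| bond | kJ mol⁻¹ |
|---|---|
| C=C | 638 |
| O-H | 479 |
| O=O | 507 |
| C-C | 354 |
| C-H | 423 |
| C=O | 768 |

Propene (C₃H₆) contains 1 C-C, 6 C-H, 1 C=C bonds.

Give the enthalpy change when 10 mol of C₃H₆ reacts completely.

ΔH = −16705 kJ

Bonds broken (reactants):
  C-C: 2 × 354 = 708
  C-H: 12 × 423 = 5076
  C=C: 2 × 638 = 1276
  O=O: 9 × 507 = 4563
  Σ(broken) = 11623 kJ
Bonds formed (products):
  C=O: 12 × 768 = 9216
  O-H: 12 × 479 = 5748
  Σ(formed) = 14964 kJ
ΔH = Σ(broken) − Σ(formed) = 11623 − 14964 = −3341 kJ
For 5× the reaction as written: 5 × (−3341) = −16705 kJ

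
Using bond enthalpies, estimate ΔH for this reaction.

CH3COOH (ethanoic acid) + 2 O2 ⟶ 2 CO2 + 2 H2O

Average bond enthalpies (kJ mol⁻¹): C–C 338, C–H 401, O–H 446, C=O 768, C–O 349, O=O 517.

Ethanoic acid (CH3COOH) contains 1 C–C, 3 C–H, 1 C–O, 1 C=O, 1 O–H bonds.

Bonds broken (reactants):
  C–C: 1 × 338 = 338
  C–H: 3 × 401 = 1203
  C–O: 1 × 349 = 349
  C=O: 1 × 768 = 768
  O–H: 1 × 446 = 446
  O=O: 2 × 517 = 1034
  Σ(broken) = 4138 kJ
Bonds formed (products):
  C=O: 4 × 768 = 3072
  O–H: 4 × 446 = 1784
  Σ(formed) = 4856 kJ
ΔH = Σ(broken) − Σ(formed) = 4138 − 4856 = −718 kJ

ΔH ≈ −718 kJ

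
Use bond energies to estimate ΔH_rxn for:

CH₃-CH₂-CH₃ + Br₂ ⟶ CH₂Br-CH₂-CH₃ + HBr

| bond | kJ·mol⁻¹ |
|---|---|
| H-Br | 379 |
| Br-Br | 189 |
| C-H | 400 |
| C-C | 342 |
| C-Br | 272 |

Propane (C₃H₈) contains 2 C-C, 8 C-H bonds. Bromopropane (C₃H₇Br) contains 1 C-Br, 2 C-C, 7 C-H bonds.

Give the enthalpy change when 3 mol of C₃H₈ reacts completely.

ΔH = −186 kJ

Bonds broken (reactants):
  Br-Br: 1 × 189 = 189
  C-C: 2 × 342 = 684
  C-H: 8 × 400 = 3200
  Σ(broken) = 4073 kJ
Bonds formed (products):
  C-Br: 1 × 272 = 272
  C-C: 2 × 342 = 684
  C-H: 7 × 400 = 2800
  H-Br: 1 × 379 = 379
  Σ(formed) = 4135 kJ
ΔH = Σ(broken) − Σ(formed) = 4073 − 4135 = −62 kJ
For 3× the reaction as written: 3 × (−62) = −186 kJ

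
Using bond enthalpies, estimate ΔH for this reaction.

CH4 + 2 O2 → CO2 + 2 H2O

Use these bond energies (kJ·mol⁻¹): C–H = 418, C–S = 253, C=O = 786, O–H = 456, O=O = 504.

Bonds broken (reactants):
  C–H: 4 × 418 = 1672
  O=O: 2 × 504 = 1008
  Σ(broken) = 2680 kJ
Bonds formed (products):
  C=O: 2 × 786 = 1572
  O–H: 4 × 456 = 1824
  Σ(formed) = 3396 kJ
ΔH = Σ(broken) − Σ(formed) = 2680 − 3396 = −716 kJ

ΔH ≈ −716 kJ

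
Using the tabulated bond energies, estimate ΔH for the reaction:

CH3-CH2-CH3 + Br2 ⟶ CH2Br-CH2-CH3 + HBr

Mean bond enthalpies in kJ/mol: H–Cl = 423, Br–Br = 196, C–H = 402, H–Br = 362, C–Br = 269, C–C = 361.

ΔH ≈ −33 kJ

Bonds broken (reactants):
  Br–Br: 1 × 196 = 196
  C–C: 2 × 361 = 722
  C–H: 8 × 402 = 3216
  Σ(broken) = 4134 kJ
Bonds formed (products):
  C–Br: 1 × 269 = 269
  C–C: 2 × 361 = 722
  C–H: 7 × 402 = 2814
  H–Br: 1 × 362 = 362
  Σ(formed) = 4167 kJ
ΔH = Σ(broken) − Σ(formed) = 4134 − 4167 = −33 kJ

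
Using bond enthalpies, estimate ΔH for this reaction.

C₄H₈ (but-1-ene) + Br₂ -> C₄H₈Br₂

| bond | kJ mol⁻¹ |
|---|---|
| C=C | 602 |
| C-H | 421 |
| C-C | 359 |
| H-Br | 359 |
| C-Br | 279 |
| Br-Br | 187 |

Bonds broken (reactants):
  Br-Br: 1 × 187 = 187
  C-C: 2 × 359 = 718
  C-H: 8 × 421 = 3368
  C=C: 1 × 602 = 602
  Σ(broken) = 4875 kJ
Bonds formed (products):
  C-Br: 2 × 279 = 558
  C-C: 3 × 359 = 1077
  C-H: 8 × 421 = 3368
  Σ(formed) = 5003 kJ
ΔH = Σ(broken) − Σ(formed) = 4875 − 5003 = −128 kJ

ΔH ≈ −128 kJ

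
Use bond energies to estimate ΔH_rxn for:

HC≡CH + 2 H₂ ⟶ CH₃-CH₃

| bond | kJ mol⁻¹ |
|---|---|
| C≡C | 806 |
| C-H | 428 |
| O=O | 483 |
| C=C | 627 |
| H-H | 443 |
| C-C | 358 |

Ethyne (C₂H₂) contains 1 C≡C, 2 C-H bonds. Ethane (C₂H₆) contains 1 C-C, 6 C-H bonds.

Bonds broken (reactants):
  C≡C: 1 × 806 = 806
  C-H: 2 × 428 = 856
  H-H: 2 × 443 = 886
  Σ(broken) = 2548 kJ
Bonds formed (products):
  C-C: 1 × 358 = 358
  C-H: 6 × 428 = 2568
  Σ(formed) = 2926 kJ
ΔH = Σ(broken) − Σ(formed) = 2548 − 2926 = −378 kJ

ΔH ≈ −378 kJ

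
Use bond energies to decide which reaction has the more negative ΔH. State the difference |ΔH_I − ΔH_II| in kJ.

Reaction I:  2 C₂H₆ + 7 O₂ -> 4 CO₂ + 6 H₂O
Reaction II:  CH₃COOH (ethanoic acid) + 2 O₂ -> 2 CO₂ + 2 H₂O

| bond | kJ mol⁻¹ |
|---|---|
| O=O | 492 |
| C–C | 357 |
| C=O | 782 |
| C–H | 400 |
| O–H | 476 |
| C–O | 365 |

Reaction I, by 2142 kJ

Reaction I:
  Bonds broken (reactants):
    C–C: 2 × 357 = 714
    C–H: 12 × 400 = 4800
    O=O: 7 × 492 = 3444
    Σ(broken) = 8958 kJ
  Bonds formed (products):
    C=O: 8 × 782 = 6256
    O–H: 12 × 476 = 5712
    Σ(formed) = 11968 kJ
  ΔH_I = 8958 − 11968 = −3010 kJ
Reaction II:
  Bonds broken (reactants):
    C–C: 1 × 357 = 357
    C–H: 3 × 400 = 1200
    C–O: 1 × 365 = 365
    C=O: 1 × 782 = 782
    O–H: 1 × 476 = 476
    O=O: 2 × 492 = 984
    Σ(broken) = 4164 kJ
  Bonds formed (products):
    C=O: 4 × 782 = 3128
    O–H: 4 × 476 = 1904
    Σ(formed) = 5032 kJ
  ΔH_II = 4164 − 5032 = −868 kJ
ΔH_I − ΔH_II = −2142 kJ, so reaction I has the more negative ΔH; |ΔH_I − ΔH_II| = 2142 kJ.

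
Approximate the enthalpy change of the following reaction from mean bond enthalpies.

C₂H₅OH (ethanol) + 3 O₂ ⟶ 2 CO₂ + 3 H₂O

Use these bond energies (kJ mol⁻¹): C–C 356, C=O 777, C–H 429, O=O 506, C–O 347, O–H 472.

ΔH ≈ −1102 kJ

Bonds broken (reactants):
  C–C: 1 × 356 = 356
  C–H: 5 × 429 = 2145
  C–O: 1 × 347 = 347
  O–H: 1 × 472 = 472
  O=O: 3 × 506 = 1518
  Σ(broken) = 4838 kJ
Bonds formed (products):
  C=O: 4 × 777 = 3108
  O–H: 6 × 472 = 2832
  Σ(formed) = 5940 kJ
ΔH = Σ(broken) − Σ(formed) = 4838 − 5940 = −1102 kJ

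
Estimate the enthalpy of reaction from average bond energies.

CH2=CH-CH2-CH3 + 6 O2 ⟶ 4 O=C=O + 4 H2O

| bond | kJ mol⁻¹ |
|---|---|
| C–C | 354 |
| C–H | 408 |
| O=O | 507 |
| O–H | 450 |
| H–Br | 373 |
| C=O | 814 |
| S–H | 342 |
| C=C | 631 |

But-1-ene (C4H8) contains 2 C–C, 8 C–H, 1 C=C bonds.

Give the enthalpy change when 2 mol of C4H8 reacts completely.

Bonds broken (reactants):
  C–C: 2 × 354 = 708
  C–H: 8 × 408 = 3264
  C=C: 1 × 631 = 631
  O=O: 6 × 507 = 3042
  Σ(broken) = 7645 kJ
Bonds formed (products):
  C=O: 8 × 814 = 6512
  O–H: 8 × 450 = 3600
  Σ(formed) = 10112 kJ
ΔH = Σ(broken) − Σ(formed) = 7645 − 10112 = −2467 kJ
For 2× the reaction as written: 2 × (−2467) = −4934 kJ

ΔH = −4934 kJ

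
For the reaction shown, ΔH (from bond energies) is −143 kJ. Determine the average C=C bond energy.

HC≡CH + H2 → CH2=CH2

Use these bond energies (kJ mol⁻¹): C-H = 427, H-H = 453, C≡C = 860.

Let D be the C=C bond energy.
Σ(broken) = 1×860 + 2×427 + 1×453 = 2167
Σ(formed) = 4×427 + 1×D = 1708 + D
ΔH = Σ(broken) − Σ(formed) = (2167) − (1708 + D) = +459 − D
Setting this equal to −143 kJ gives D = 602 kJ/mol.

D(C=C) ≈ 602 kJ/mol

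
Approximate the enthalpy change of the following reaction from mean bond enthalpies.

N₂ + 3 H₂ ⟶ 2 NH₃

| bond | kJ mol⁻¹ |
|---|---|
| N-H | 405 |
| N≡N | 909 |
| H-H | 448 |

ΔH ≈ −177 kJ

Bonds broken (reactants):
  H-H: 3 × 448 = 1344
  N≡N: 1 × 909 = 909
  Σ(broken) = 2253 kJ
Bonds formed (products):
  N-H: 6 × 405 = 2430
  Σ(formed) = 2430 kJ
ΔH = Σ(broken) − Σ(formed) = 2253 − 2430 = −177 kJ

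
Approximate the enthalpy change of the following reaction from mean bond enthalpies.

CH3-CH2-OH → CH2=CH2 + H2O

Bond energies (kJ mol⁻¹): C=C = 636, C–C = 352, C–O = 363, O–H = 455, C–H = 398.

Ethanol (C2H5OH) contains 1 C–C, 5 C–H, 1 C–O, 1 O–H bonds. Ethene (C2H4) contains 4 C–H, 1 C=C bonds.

Bonds broken (reactants):
  C–C: 1 × 352 = 352
  C–H: 5 × 398 = 1990
  C–O: 1 × 363 = 363
  O–H: 1 × 455 = 455
  Σ(broken) = 3160 kJ
Bonds formed (products):
  C–H: 4 × 398 = 1592
  C=C: 1 × 636 = 636
  O–H: 2 × 455 = 910
  Σ(formed) = 3138 kJ
ΔH = Σ(broken) − Σ(formed) = 3160 − 3138 = +22 kJ

ΔH ≈ +22 kJ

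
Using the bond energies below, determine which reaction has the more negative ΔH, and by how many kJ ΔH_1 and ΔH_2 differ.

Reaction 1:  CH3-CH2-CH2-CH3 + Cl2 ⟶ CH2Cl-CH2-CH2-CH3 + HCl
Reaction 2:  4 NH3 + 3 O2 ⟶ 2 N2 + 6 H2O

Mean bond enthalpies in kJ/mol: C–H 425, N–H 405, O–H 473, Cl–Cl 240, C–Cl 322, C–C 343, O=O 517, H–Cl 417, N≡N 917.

Reaction 1:
  Bonds broken (reactants):
    C–C: 3 × 343 = 1029
    C–H: 10 × 425 = 4250
    Cl–Cl: 1 × 240 = 240
    Σ(broken) = 5519 kJ
  Bonds formed (products):
    C–C: 3 × 343 = 1029
    C–Cl: 1 × 322 = 322
    C–H: 9 × 425 = 3825
    H–Cl: 1 × 417 = 417
    Σ(formed) = 5593 kJ
  ΔH_1 = 5519 − 5593 = −74 kJ
Reaction 2:
  Bonds broken (reactants):
    N–H: 12 × 405 = 4860
    O=O: 3 × 517 = 1551
    Σ(broken) = 6411 kJ
  Bonds formed (products):
    N≡N: 2 × 917 = 1834
    O–H: 12 × 473 = 5676
    Σ(formed) = 7510 kJ
  ΔH_2 = 6411 − 7510 = −1099 kJ
ΔH_1 − ΔH_2 = +1025 kJ, so reaction 2 has the more negative ΔH; |ΔH_1 − ΔH_2| = 1025 kJ.

Reaction 2, by 1025 kJ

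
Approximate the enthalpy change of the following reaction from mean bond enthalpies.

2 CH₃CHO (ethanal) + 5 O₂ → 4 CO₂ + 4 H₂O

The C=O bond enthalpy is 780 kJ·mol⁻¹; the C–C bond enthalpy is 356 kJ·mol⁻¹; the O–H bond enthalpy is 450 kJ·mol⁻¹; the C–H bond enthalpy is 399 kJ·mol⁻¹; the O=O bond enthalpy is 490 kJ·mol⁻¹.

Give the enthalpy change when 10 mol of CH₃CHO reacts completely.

ΔH = −9630 kJ

Bonds broken (reactants):
  C–C: 2 × 356 = 712
  C–H: 8 × 399 = 3192
  C=O: 2 × 780 = 1560
  O=O: 5 × 490 = 2450
  Σ(broken) = 7914 kJ
Bonds formed (products):
  C=O: 8 × 780 = 6240
  O–H: 8 × 450 = 3600
  Σ(formed) = 9840 kJ
ΔH = Σ(broken) − Σ(formed) = 7914 − 9840 = −1926 kJ
For 5× the reaction as written: 5 × (−1926) = −9630 kJ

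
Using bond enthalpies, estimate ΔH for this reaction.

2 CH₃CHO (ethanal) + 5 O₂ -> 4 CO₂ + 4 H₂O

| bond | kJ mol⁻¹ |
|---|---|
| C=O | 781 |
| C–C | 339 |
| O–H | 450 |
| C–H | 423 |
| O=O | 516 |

Bonds broken (reactants):
  C–C: 2 × 339 = 678
  C–H: 8 × 423 = 3384
  C=O: 2 × 781 = 1562
  O=O: 5 × 516 = 2580
  Σ(broken) = 8204 kJ
Bonds formed (products):
  C=O: 8 × 781 = 6248
  O–H: 8 × 450 = 3600
  Σ(formed) = 9848 kJ
ΔH = Σ(broken) − Σ(formed) = 8204 − 9848 = −1644 kJ

ΔH ≈ −1644 kJ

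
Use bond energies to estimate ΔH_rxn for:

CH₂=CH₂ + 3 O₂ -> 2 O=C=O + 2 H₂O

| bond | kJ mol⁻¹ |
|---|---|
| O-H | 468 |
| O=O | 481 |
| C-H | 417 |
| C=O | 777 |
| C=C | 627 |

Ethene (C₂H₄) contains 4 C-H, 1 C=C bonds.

ΔH ≈ −1242 kJ

Bonds broken (reactants):
  C-H: 4 × 417 = 1668
  C=C: 1 × 627 = 627
  O=O: 3 × 481 = 1443
  Σ(broken) = 3738 kJ
Bonds formed (products):
  C=O: 4 × 777 = 3108
  O-H: 4 × 468 = 1872
  Σ(formed) = 4980 kJ
ΔH = Σ(broken) − Σ(formed) = 3738 − 4980 = −1242 kJ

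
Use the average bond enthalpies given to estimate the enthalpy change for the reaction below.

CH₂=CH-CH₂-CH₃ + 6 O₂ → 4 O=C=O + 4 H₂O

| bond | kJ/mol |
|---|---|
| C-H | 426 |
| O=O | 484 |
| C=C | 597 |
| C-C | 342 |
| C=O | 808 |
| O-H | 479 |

Bonds broken (reactants):
  C-C: 2 × 342 = 684
  C-H: 8 × 426 = 3408
  C=C: 1 × 597 = 597
  O=O: 6 × 484 = 2904
  Σ(broken) = 7593 kJ
Bonds formed (products):
  C=O: 8 × 808 = 6464
  O-H: 8 × 479 = 3832
  Σ(formed) = 10296 kJ
ΔH = Σ(broken) − Σ(formed) = 7593 − 10296 = −2703 kJ

ΔH ≈ −2703 kJ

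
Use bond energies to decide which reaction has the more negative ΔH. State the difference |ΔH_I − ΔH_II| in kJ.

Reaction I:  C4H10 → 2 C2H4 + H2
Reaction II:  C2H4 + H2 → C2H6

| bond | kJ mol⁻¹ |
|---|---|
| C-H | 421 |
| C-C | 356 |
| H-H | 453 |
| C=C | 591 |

Reaction I:
  Bonds broken (reactants):
    C-C: 3 × 356 = 1068
    C-H: 10 × 421 = 4210
    Σ(broken) = 5278 kJ
  Bonds formed (products):
    C-H: 8 × 421 = 3368
    C=C: 2 × 591 = 1182
    H-H: 1 × 453 = 453
    Σ(formed) = 5003 kJ
  ΔH_I = 5278 − 5003 = +275 kJ
Reaction II:
  Bonds broken (reactants):
    C-H: 4 × 421 = 1684
    C=C: 1 × 591 = 591
    H-H: 1 × 453 = 453
    Σ(broken) = 2728 kJ
  Bonds formed (products):
    C-C: 1 × 356 = 356
    C-H: 6 × 421 = 2526
    Σ(formed) = 2882 kJ
  ΔH_II = 2728 − 2882 = −154 kJ
ΔH_I − ΔH_II = +429 kJ, so reaction II has the more negative ΔH; |ΔH_I − ΔH_II| = 429 kJ.

Reaction II, by 429 kJ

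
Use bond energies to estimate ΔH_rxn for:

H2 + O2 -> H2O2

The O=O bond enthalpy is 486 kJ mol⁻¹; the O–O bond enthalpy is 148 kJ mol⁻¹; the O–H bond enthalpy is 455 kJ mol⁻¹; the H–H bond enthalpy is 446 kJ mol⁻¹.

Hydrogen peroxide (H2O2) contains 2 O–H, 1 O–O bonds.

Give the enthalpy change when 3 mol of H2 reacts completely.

Bonds broken (reactants):
  H–H: 1 × 446 = 446
  O=O: 1 × 486 = 486
  Σ(broken) = 932 kJ
Bonds formed (products):
  O–H: 2 × 455 = 910
  O–O: 1 × 148 = 148
  Σ(formed) = 1058 kJ
ΔH = Σ(broken) − Σ(formed) = 932 − 1058 = −126 kJ
For 3× the reaction as written: 3 × (−126) = −378 kJ

ΔH = −378 kJ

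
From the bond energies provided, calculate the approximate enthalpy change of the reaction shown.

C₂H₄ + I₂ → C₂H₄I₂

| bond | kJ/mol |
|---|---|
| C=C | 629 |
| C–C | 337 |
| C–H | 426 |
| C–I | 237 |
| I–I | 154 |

Bonds broken (reactants):
  C–H: 4 × 426 = 1704
  C=C: 1 × 629 = 629
  I–I: 1 × 154 = 154
  Σ(broken) = 2487 kJ
Bonds formed (products):
  C–C: 1 × 337 = 337
  C–H: 4 × 426 = 1704
  C–I: 2 × 237 = 474
  Σ(formed) = 2515 kJ
ΔH = Σ(broken) − Σ(formed) = 2487 − 2515 = −28 kJ

ΔH ≈ −28 kJ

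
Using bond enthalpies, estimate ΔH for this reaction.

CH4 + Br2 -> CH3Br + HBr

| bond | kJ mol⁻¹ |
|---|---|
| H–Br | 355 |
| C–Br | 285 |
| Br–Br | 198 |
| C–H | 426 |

Bonds broken (reactants):
  Br–Br: 1 × 198 = 198
  C–H: 4 × 426 = 1704
  Σ(broken) = 1902 kJ
Bonds formed (products):
  C–Br: 1 × 285 = 285
  C–H: 3 × 426 = 1278
  H–Br: 1 × 355 = 355
  Σ(formed) = 1918 kJ
ΔH = Σ(broken) − Σ(formed) = 1902 − 1918 = −16 kJ

ΔH ≈ −16 kJ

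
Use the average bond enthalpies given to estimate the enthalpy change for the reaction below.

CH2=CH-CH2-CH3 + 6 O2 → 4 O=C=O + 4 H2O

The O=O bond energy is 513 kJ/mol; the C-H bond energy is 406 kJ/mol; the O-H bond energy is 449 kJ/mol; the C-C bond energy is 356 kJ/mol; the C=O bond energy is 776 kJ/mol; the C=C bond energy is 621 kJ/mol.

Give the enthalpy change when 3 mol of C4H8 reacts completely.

Bonds broken (reactants):
  C-C: 2 × 356 = 712
  C-H: 8 × 406 = 3248
  C=C: 1 × 621 = 621
  O=O: 6 × 513 = 3078
  Σ(broken) = 7659 kJ
Bonds formed (products):
  C=O: 8 × 776 = 6208
  O-H: 8 × 449 = 3592
  Σ(formed) = 9800 kJ
ΔH = Σ(broken) − Σ(formed) = 7659 − 9800 = −2141 kJ
For 3× the reaction as written: 3 × (−2141) = −6423 kJ

ΔH = −6423 kJ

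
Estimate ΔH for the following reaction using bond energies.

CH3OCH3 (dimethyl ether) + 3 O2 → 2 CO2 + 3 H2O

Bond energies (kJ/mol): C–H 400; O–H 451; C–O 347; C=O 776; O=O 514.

ΔH ≈ −1174 kJ

Bonds broken (reactants):
  C–H: 6 × 400 = 2400
  C–O: 2 × 347 = 694
  O=O: 3 × 514 = 1542
  Σ(broken) = 4636 kJ
Bonds formed (products):
  C=O: 4 × 776 = 3104
  O–H: 6 × 451 = 2706
  Σ(formed) = 5810 kJ
ΔH = Σ(broken) − Σ(formed) = 4636 − 5810 = −1174 kJ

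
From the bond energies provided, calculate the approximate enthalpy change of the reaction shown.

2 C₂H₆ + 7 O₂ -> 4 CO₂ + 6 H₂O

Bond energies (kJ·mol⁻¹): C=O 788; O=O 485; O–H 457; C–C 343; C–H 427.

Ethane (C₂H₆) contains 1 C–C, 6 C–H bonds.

ΔH ≈ −2583 kJ

Bonds broken (reactants):
  C–C: 2 × 343 = 686
  C–H: 12 × 427 = 5124
  O=O: 7 × 485 = 3395
  Σ(broken) = 9205 kJ
Bonds formed (products):
  C=O: 8 × 788 = 6304
  O–H: 12 × 457 = 5484
  Σ(formed) = 11788 kJ
ΔH = Σ(broken) − Σ(formed) = 9205 − 11788 = −2583 kJ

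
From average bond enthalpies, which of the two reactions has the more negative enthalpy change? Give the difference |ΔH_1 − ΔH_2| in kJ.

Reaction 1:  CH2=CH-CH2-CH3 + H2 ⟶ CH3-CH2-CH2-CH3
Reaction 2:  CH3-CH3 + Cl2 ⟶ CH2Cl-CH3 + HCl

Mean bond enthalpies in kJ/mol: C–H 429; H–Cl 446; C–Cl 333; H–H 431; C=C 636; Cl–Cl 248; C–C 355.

Reaction 1, by 44 kJ

Reaction 1:
  Bonds broken (reactants):
    C–C: 2 × 355 = 710
    C–H: 8 × 429 = 3432
    C=C: 1 × 636 = 636
    H–H: 1 × 431 = 431
    Σ(broken) = 5209 kJ
  Bonds formed (products):
    C–C: 3 × 355 = 1065
    C–H: 10 × 429 = 4290
    Σ(formed) = 5355 kJ
  ΔH_1 = 5209 − 5355 = −146 kJ
Reaction 2:
  Bonds broken (reactants):
    C–C: 1 × 355 = 355
    C–H: 6 × 429 = 2574
    Cl–Cl: 1 × 248 = 248
    Σ(broken) = 3177 kJ
  Bonds formed (products):
    C–C: 1 × 355 = 355
    C–Cl: 1 × 333 = 333
    C–H: 5 × 429 = 2145
    H–Cl: 1 × 446 = 446
    Σ(formed) = 3279 kJ
  ΔH_2 = 3177 − 3279 = −102 kJ
ΔH_1 − ΔH_2 = −44 kJ, so reaction 1 has the more negative ΔH; |ΔH_1 − ΔH_2| = 44 kJ.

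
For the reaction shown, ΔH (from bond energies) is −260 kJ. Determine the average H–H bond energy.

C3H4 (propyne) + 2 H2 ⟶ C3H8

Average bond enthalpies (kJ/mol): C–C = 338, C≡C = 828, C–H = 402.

Let D be the H–H bond energy.
Σ(broken) = 1×828 + 1×338 + 4×402 + 2×D = 2774 + 2D
Σ(formed) = 2×338 + 8×402 = 3892
ΔH = Σ(broken) − Σ(formed) = (2774 + 2D) − (3892) = −1118 + 2D
Setting this equal to −260 kJ gives 2D = 858, so D = 429 kJ/mol.

D(H–H) ≈ 429 kJ/mol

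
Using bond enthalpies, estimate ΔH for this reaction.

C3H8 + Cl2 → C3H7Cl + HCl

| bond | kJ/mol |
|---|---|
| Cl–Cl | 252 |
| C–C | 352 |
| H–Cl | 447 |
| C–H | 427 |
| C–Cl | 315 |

Bonds broken (reactants):
  C–C: 2 × 352 = 704
  C–H: 8 × 427 = 3416
  Cl–Cl: 1 × 252 = 252
  Σ(broken) = 4372 kJ
Bonds formed (products):
  C–C: 2 × 352 = 704
  C–Cl: 1 × 315 = 315
  C–H: 7 × 427 = 2989
  H–Cl: 1 × 447 = 447
  Σ(formed) = 4455 kJ
ΔH = Σ(broken) − Σ(formed) = 4372 − 4455 = −83 kJ

ΔH ≈ −83 kJ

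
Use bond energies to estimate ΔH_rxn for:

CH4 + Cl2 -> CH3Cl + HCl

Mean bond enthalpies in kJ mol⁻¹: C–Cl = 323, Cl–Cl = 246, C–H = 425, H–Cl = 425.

ΔH ≈ −77 kJ

Bonds broken (reactants):
  C–H: 4 × 425 = 1700
  Cl–Cl: 1 × 246 = 246
  Σ(broken) = 1946 kJ
Bonds formed (products):
  C–Cl: 1 × 323 = 323
  C–H: 3 × 425 = 1275
  H–Cl: 1 × 425 = 425
  Σ(formed) = 2023 kJ
ΔH = Σ(broken) − Σ(formed) = 1946 − 2023 = −77 kJ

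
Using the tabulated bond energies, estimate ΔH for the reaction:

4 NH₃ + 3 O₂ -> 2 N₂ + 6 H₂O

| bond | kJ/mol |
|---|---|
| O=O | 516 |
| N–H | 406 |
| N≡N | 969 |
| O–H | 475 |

ΔH ≈ −1218 kJ

Bonds broken (reactants):
  N–H: 12 × 406 = 4872
  O=O: 3 × 516 = 1548
  Σ(broken) = 6420 kJ
Bonds formed (products):
  N≡N: 2 × 969 = 1938
  O–H: 12 × 475 = 5700
  Σ(formed) = 7638 kJ
ΔH = Σ(broken) − Σ(formed) = 6420 − 7638 = −1218 kJ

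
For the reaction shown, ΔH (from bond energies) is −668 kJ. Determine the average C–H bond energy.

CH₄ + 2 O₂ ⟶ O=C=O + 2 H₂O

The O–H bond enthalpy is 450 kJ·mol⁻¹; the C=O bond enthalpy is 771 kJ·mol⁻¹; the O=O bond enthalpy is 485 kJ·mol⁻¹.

D(C–H) ≈ 426 kJ/mol

Let D be the C–H bond energy.
Σ(broken) = 4×D + 2×485 = 970 + 4D
Σ(formed) = 2×771 + 4×450 = 3342
ΔH = Σ(broken) − Σ(formed) = (970 + 4D) − (3342) = −2372 + 4D
Setting this equal to −668 kJ gives 4D = 1704, so D = 426 kJ/mol.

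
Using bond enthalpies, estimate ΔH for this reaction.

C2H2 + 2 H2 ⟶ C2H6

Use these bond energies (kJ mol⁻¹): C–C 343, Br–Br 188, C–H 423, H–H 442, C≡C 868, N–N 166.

Bonds broken (reactants):
  C≡C: 1 × 868 = 868
  C–H: 2 × 423 = 846
  H–H: 2 × 442 = 884
  Σ(broken) = 2598 kJ
Bonds formed (products):
  C–C: 1 × 343 = 343
  C–H: 6 × 423 = 2538
  Σ(formed) = 2881 kJ
ΔH = Σ(broken) − Σ(formed) = 2598 − 2881 = −283 kJ

ΔH ≈ −283 kJ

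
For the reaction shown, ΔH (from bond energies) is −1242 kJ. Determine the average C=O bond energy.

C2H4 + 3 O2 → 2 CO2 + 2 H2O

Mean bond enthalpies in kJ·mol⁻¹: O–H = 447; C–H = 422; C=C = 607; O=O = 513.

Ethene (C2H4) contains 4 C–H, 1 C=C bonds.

D(C=O) ≈ 822 kJ/mol

Let D be the C=O bond energy.
Σ(broken) = 4×422 + 1×607 + 3×513 = 3834
Σ(formed) = 4×D + 4×447 = 1788 + 4D
ΔH = Σ(broken) − Σ(formed) = (3834) − (1788 + 4D) = +2046 − 4D
Setting this equal to −1242 kJ gives 4D = 3288, so D = 822 kJ/mol.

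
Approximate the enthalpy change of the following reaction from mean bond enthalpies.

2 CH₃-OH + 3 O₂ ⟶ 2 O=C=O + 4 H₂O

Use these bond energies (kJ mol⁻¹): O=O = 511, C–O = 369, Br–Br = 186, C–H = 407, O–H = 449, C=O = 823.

ΔH ≈ −1273 kJ

Bonds broken (reactants):
  C–H: 6 × 407 = 2442
  C–O: 2 × 369 = 738
  O–H: 2 × 449 = 898
  O=O: 3 × 511 = 1533
  Σ(broken) = 5611 kJ
Bonds formed (products):
  C=O: 4 × 823 = 3292
  O–H: 8 × 449 = 3592
  Σ(formed) = 6884 kJ
ΔH = Σ(broken) − Σ(formed) = 5611 − 6884 = −1273 kJ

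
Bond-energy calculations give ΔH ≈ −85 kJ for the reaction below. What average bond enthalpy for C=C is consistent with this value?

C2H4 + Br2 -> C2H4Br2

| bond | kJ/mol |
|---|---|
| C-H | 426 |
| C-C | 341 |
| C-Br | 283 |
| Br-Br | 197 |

D(C=C) ≈ 625 kJ/mol

Let D be the C=C bond energy.
Σ(broken) = 1×197 + 4×426 + 1×D = 1901 + D
Σ(formed) = 2×283 + 1×341 + 4×426 = 2611
ΔH = Σ(broken) − Σ(formed) = (1901 + D) − (2611) = −710 + D
Setting this equal to −85 kJ gives D = 625 kJ/mol.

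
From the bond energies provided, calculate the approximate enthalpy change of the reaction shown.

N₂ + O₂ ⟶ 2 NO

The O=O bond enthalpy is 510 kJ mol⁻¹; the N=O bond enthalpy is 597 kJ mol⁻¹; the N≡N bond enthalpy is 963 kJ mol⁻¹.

ΔH ≈ +279 kJ

Bonds broken (reactants):
  N≡N: 1 × 963 = 963
  O=O: 1 × 510 = 510
  Σ(broken) = 1473 kJ
Bonds formed (products):
  N=O: 2 × 597 = 1194
  Σ(formed) = 1194 kJ
ΔH = Σ(broken) − Σ(formed) = 1473 − 1194 = +279 kJ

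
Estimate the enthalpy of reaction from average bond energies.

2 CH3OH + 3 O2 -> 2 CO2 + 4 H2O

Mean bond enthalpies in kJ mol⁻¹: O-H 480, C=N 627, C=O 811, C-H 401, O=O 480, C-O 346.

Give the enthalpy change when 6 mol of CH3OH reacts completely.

ΔH = −4758 kJ

Bonds broken (reactants):
  C-H: 6 × 401 = 2406
  C-O: 2 × 346 = 692
  O-H: 2 × 480 = 960
  O=O: 3 × 480 = 1440
  Σ(broken) = 5498 kJ
Bonds formed (products):
  C=O: 4 × 811 = 3244
  O-H: 8 × 480 = 3840
  Σ(formed) = 7084 kJ
ΔH = Σ(broken) − Σ(formed) = 5498 − 7084 = −1586 kJ
For 3× the reaction as written: 3 × (−1586) = −4758 kJ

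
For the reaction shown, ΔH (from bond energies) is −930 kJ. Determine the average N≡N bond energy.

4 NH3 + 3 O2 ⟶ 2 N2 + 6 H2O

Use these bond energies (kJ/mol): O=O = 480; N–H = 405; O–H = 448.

Let D be the N≡N bond energy.
Σ(broken) = 12×405 + 3×480 = 6300
Σ(formed) = 2×D + 12×448 = 5376 + 2D
ΔH = Σ(broken) − Σ(formed) = (6300) − (5376 + 2D) = +924 − 2D
Setting this equal to −930 kJ gives 2D = 1854, so D = 927 kJ/mol.

D(N≡N) ≈ 927 kJ/mol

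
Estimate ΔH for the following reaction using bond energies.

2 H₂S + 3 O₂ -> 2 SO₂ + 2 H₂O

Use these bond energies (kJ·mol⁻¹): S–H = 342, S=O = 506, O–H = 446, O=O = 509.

Bonds broken (reactants):
  O=O: 3 × 509 = 1527
  S–H: 4 × 342 = 1368
  Σ(broken) = 2895 kJ
Bonds formed (products):
  O–H: 4 × 446 = 1784
  S=O: 4 × 506 = 2024
  Σ(formed) = 3808 kJ
ΔH = Σ(broken) − Σ(formed) = 2895 − 3808 = −913 kJ

ΔH ≈ −913 kJ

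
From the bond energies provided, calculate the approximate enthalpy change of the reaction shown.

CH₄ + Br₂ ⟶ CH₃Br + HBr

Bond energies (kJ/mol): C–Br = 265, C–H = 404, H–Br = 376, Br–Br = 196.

Bonds broken (reactants):
  Br–Br: 1 × 196 = 196
  C–H: 4 × 404 = 1616
  Σ(broken) = 1812 kJ
Bonds formed (products):
  C–Br: 1 × 265 = 265
  C–H: 3 × 404 = 1212
  H–Br: 1 × 376 = 376
  Σ(formed) = 1853 kJ
ΔH = Σ(broken) − Σ(formed) = 1812 − 1853 = −41 kJ

ΔH ≈ −41 kJ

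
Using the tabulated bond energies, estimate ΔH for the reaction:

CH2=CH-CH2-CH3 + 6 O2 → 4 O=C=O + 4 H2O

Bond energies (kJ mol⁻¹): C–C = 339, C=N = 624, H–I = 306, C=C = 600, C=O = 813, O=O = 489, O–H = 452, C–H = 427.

Bonds broken (reactants):
  C–C: 2 × 339 = 678
  C–H: 8 × 427 = 3416
  C=C: 1 × 600 = 600
  O=O: 6 × 489 = 2934
  Σ(broken) = 7628 kJ
Bonds formed (products):
  C=O: 8 × 813 = 6504
  O–H: 8 × 452 = 3616
  Σ(formed) = 10120 kJ
ΔH = Σ(broken) − Σ(formed) = 7628 − 10120 = −2492 kJ

ΔH ≈ −2492 kJ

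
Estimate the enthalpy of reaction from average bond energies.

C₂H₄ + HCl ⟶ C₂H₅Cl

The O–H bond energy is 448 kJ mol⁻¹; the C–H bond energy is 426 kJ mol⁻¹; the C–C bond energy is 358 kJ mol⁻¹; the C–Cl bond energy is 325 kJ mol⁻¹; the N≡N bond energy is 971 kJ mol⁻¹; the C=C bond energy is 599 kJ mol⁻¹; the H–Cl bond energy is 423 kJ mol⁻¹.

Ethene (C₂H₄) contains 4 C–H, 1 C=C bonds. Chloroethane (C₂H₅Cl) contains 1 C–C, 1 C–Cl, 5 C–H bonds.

ΔH ≈ −87 kJ

Bonds broken (reactants):
  C–H: 4 × 426 = 1704
  C=C: 1 × 599 = 599
  H–Cl: 1 × 423 = 423
  Σ(broken) = 2726 kJ
Bonds formed (products):
  C–C: 1 × 358 = 358
  C–Cl: 1 × 325 = 325
  C–H: 5 × 426 = 2130
  Σ(formed) = 2813 kJ
ΔH = Σ(broken) − Σ(formed) = 2726 − 2813 = −87 kJ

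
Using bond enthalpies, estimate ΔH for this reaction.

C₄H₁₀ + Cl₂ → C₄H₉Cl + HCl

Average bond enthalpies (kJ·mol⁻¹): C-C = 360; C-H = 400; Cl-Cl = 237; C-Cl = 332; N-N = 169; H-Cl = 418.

ΔH ≈ −113 kJ

Bonds broken (reactants):
  C-C: 3 × 360 = 1080
  C-H: 10 × 400 = 4000
  Cl-Cl: 1 × 237 = 237
  Σ(broken) = 5317 kJ
Bonds formed (products):
  C-C: 3 × 360 = 1080
  C-Cl: 1 × 332 = 332
  C-H: 9 × 400 = 3600
  H-Cl: 1 × 418 = 418
  Σ(formed) = 5430 kJ
ΔH = Σ(broken) − Σ(formed) = 5317 − 5430 = −113 kJ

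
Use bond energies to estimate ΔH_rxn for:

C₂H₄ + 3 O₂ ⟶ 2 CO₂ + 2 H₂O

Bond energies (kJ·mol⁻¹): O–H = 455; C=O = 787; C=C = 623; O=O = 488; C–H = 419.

ΔH ≈ −1205 kJ

Bonds broken (reactants):
  C–H: 4 × 419 = 1676
  C=C: 1 × 623 = 623
  O=O: 3 × 488 = 1464
  Σ(broken) = 3763 kJ
Bonds formed (products):
  C=O: 4 × 787 = 3148
  O–H: 4 × 455 = 1820
  Σ(formed) = 4968 kJ
ΔH = Σ(broken) − Σ(formed) = 3763 − 4968 = −1205 kJ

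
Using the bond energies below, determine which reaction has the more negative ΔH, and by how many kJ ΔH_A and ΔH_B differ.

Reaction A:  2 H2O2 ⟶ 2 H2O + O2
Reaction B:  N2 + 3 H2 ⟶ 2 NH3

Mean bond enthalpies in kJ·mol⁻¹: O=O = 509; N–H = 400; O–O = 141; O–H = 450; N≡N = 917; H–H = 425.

Reaction A, by 19 kJ

Reaction A:
  Bonds broken (reactants):
    O–H: 4 × 450 = 1800
    O–O: 2 × 141 = 282
    Σ(broken) = 2082 kJ
  Bonds formed (products):
    O–H: 4 × 450 = 1800
    O=O: 1 × 509 = 509
    Σ(formed) = 2309 kJ
  ΔH_A = 2082 − 2309 = −227 kJ
Reaction B:
  Bonds broken (reactants):
    H–H: 3 × 425 = 1275
    N≡N: 1 × 917 = 917
    Σ(broken) = 2192 kJ
  Bonds formed (products):
    N–H: 6 × 400 = 2400
    Σ(formed) = 2400 kJ
  ΔH_B = 2192 − 2400 = −208 kJ
ΔH_A − ΔH_B = −19 kJ, so reaction A has the more negative ΔH; |ΔH_A − ΔH_B| = 19 kJ.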